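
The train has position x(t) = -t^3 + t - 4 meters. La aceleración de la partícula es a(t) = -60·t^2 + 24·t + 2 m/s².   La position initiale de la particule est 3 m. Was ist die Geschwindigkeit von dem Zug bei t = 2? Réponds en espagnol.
Debemos derivar nuestra ecuación de la posición x(t) = -t^3 + t - 4 1 vez. Tomando d/dt de x(t), encontramos v(t) = 1 - 3·t^2. De la ecuación de la velocidad v(t) = 1 - 3·t^2, sustituimos t = 2 para obtener v = -11.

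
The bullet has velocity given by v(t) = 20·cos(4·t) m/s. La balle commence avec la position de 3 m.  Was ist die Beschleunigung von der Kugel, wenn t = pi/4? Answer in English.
We must differentiate our velocity equation v(t) = 20·cos(4·t) 1 time. The derivative of velocity gives acceleration: a(t) = -80·sin(4·t). From the given acceleration equation a(t) = -80·sin(4·t), we substitute t = pi/4 to get a = 0.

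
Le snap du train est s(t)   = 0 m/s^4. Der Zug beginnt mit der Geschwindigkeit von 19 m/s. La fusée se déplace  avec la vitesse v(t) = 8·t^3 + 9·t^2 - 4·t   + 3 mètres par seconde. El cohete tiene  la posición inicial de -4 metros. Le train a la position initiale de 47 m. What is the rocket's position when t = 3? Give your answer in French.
Pour résoudre ceci, nous devons prendre 1 intégrale de notre équation de la vitesse v(t) = 8·t^3 + 9·t^2 - 4·t + 3. En intégrant la vitesse et en utilisant la condition initiale x(0) = -4, nous obtenons x(t) = 2·t^4 + 3·t^3 - 2·t^2 + 3·t - 4. En utilisant x(t) = 2·t^4 + 3·t^3 - 2·t^2 + 3·t - 4 et en substituant t = 3, nous trouvons x = 230.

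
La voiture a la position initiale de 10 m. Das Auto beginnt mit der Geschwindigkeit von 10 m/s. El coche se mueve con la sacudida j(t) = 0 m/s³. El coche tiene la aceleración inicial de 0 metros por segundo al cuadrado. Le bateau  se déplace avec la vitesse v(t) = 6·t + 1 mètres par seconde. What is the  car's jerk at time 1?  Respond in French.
Nous avons le jerk j(t) = 0. En substituant t = 1: j(1) = 0.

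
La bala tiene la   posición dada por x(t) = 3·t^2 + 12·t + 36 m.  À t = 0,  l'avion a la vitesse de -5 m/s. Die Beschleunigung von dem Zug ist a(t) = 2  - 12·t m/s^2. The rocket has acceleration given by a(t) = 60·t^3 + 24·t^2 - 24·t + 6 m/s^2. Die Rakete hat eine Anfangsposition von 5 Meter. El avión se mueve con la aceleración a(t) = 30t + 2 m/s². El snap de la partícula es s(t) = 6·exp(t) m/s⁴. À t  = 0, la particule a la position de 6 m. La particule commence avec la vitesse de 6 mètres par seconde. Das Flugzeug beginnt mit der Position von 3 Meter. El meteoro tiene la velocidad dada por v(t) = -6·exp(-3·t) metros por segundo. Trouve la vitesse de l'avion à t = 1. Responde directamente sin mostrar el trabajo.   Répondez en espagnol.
La velocidad en t = 1 es v = 12.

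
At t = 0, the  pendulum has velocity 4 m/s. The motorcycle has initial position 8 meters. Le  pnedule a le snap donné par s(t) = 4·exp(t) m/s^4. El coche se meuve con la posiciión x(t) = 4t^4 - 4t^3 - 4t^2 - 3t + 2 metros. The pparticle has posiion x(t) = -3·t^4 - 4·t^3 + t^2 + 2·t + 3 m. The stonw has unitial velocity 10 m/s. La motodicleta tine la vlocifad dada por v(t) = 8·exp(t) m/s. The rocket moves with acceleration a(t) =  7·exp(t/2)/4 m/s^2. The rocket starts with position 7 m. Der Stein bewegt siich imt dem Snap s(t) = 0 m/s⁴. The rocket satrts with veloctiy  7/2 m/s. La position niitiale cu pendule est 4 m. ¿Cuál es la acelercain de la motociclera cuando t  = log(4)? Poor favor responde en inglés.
We must differentiate our velocity equation v(t) = 8·exp(t) 1 time. Taking d/dt of v(t), we find a(t) = 8·exp(t). Using a(t) = 8·exp(t) and substituting t = log(4), we find a = 32.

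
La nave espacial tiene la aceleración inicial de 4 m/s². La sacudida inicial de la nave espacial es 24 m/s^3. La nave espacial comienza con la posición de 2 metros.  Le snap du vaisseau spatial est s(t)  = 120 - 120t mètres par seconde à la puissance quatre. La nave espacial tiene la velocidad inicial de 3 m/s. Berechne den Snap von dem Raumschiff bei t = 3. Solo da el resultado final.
Der Snap bei t = 3 ist s = -240.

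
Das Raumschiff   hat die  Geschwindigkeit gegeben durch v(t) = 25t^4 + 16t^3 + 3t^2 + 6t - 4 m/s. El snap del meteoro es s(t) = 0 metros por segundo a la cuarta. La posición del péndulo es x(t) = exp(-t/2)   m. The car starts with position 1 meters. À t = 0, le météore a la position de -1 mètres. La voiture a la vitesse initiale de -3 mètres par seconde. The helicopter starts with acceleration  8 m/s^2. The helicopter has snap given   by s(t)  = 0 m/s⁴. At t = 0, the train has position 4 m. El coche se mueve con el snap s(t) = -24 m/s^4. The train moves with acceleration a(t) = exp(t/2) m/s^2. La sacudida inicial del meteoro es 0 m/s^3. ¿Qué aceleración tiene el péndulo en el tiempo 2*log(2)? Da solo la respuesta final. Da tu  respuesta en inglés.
a(2*log(2)) = 1/8.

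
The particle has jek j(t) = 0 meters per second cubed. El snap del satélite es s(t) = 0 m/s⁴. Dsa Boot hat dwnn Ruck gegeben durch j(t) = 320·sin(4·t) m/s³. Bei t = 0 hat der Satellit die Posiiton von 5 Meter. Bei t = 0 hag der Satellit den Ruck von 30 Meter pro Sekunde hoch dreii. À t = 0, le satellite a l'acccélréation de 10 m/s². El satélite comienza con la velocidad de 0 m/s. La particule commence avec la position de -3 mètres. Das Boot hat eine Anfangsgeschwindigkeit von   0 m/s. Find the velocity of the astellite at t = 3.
We need to integrate our snap equation s(t) = 0 3 times. The integral of snap is jerk. Using j(0) = 30, we get j(t) = 30. The antiderivative of jerk, with a(0) = 10, gives acceleration: a(t) = 30·t + 10. The antiderivative of acceleration, with v(0) = 0, gives velocity: v(t) = 5·t·(3·t + 2). Using v(t) = 5·t·(3·t + 2) and substituting t = 3, we find v = 165.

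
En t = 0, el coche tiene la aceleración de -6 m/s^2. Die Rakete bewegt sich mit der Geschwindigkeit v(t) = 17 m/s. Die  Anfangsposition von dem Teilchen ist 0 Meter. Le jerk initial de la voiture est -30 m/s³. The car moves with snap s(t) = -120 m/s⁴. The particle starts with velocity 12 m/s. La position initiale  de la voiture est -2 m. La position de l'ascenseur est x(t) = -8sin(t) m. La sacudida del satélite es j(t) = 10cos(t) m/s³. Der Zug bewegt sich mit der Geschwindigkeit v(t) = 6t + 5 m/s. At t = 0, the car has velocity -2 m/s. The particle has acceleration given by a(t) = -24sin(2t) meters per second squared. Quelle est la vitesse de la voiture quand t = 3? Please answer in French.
Pour résoudre ceci, nous devons prendre 3 primitives de notre équation du snap s(t) = -120. En prenant ∫s(t)dt et en appliquant j(0) = -30, nous trouvons j(t) = -120·t - 30. L'intégrale du jerk, avec a(0) = -6, donne l'accélération: a(t) = -60·t^2 - 30·t - 6. En intégrant l'accélération et en utilisant la condition initiale v(0) = -2, nous obtenons v(t) = -20·t^3 - 15·t^2 - 6·t - 2. En utilisant v(t) = -20·t^3 - 15·t^2 - 6·t - 2 et en substituant t = 3, nous trouvons v = -695.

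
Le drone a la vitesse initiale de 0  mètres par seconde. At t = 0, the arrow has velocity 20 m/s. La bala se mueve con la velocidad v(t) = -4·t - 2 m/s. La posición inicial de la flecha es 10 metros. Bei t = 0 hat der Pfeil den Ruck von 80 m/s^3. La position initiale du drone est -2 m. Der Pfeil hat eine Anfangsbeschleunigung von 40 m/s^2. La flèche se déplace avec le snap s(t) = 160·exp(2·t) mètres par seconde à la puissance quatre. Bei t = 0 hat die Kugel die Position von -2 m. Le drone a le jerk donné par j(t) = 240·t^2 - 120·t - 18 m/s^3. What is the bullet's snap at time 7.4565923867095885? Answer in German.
Um dies zu lösen, müssen wir 3 Ableitungen unserer Gleichung für die Geschwindigkeit v(t) = -4·t - 2 nehmen. Die Ableitung von der Geschwindigkeit ergibt die Beschleunigung: a(t) = -4. Durch Ableiten von der Beschleunigung erhalten wir den Ruck: j(t) = 0. Mit d/dt von j(t) finden wir s(t) = 0. Mit s(t) = 0 und Einsetzen von t = 7.4565923867095885, finden wir s = 0.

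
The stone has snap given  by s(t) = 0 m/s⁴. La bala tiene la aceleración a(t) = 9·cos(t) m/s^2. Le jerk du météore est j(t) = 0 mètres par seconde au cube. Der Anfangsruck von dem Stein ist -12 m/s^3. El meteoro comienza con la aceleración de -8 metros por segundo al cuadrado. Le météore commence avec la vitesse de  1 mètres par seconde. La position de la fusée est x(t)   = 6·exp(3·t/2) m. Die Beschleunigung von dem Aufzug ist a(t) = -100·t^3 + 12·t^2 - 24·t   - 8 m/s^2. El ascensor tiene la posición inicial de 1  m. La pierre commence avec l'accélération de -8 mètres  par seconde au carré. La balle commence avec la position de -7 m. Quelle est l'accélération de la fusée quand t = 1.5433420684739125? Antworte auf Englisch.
Starting from position x(t) = 6·exp(3·t/2), we take 2 derivatives. Differentiating position, we get velocity: v(t) = 9·exp(3·t/2). Differentiating velocity, we get acceleration: a(t) = 27·exp(3·t/2)/2. We have acceleration a(t) = 27·exp(3·t/2)/2. Substituting t = 1.5433420684739125: a(1.5433420684739125) = 136.688250377925.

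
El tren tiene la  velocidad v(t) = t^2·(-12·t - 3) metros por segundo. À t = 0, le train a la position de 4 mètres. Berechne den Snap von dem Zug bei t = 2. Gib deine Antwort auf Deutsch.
Wir müssen unsere Gleichung für die Geschwindigkeit v(t) = t^2·(-12·t - 3) 3-mal ableiten. Mit d/dt von v(t) finden wir a(t) = -12·t^2 + 2·t·(-12·t - 3). Die Ableitung von der Beschleunigung ergibt den Ruck: j(t) = -72·t - 6. Mit d/dt von j(t) finden wir s(t) = -72. Wir haben den Snap s(t) = -72. Durch Einsetzen von t = 2: s(2) = -72.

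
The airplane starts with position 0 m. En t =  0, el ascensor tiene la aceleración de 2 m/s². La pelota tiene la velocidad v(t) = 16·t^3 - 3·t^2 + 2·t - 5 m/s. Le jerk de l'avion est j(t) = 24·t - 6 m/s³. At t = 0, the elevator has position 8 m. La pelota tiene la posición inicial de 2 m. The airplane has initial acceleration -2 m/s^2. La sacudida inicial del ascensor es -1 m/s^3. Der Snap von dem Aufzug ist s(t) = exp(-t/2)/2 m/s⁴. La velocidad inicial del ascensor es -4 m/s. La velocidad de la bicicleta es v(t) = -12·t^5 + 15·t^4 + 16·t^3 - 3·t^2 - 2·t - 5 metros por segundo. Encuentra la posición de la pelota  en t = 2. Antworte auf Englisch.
Starting from velocity v(t) = 16·t^3 - 3·t^2 + 2·t - 5, we take 1 integral. Integrating velocity and using the initial condition x(0) = 2, we get x(t) = 4·t^4 - t^3 + t^2 - 5·t + 2. From the given position equation x(t) = 4·t^4 - t^3 + t^2 - 5·t + 2, we substitute t = 2 to get x = 52.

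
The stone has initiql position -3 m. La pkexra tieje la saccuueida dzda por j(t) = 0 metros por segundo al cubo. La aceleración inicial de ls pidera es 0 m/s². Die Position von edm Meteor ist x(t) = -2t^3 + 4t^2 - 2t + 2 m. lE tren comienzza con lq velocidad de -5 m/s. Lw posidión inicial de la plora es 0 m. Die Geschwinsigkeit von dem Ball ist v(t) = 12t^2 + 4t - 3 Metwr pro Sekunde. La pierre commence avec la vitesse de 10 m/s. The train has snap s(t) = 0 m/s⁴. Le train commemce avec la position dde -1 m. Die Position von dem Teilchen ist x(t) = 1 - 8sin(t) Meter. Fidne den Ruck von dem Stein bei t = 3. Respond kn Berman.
Mit j(t) = 0 und Einsetzen von t = 3, finden wir j = 0.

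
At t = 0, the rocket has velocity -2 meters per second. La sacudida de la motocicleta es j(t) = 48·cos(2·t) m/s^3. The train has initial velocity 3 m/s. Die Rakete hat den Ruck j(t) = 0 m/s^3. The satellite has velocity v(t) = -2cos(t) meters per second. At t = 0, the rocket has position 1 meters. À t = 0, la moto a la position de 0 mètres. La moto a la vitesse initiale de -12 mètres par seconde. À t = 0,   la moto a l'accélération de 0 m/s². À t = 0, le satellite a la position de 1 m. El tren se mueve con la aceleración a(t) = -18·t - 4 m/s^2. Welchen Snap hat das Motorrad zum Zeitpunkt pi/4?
Ausgehend von dem Ruck j(t) = 48·cos(2·t), nehmen wir 1 Ableitung. Mit d/dt von j(t) finden wir s(t) = -96·sin(2·t). Mit s(t) = -96·sin(2·t) und Einsetzen von t = pi/4, finden wir s = -96.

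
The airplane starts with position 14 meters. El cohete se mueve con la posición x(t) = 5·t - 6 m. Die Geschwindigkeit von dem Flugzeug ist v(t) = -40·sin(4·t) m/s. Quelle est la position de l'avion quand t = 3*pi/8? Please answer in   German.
Um dies zu lösen, müssen wir 1 Integral unserer Gleichung für die Geschwindigkeit v(t) = -40·sin(4·t) finden. Die Stammfunktion von der Geschwindigkeit ist die Position. Mit x(0) = 14 erhalten wir x(t) = 10·cos(4·t) + 4. Mit x(t) = 10·cos(4·t) + 4 und Einsetzen von t = 3*pi/8, finden wir x = 4.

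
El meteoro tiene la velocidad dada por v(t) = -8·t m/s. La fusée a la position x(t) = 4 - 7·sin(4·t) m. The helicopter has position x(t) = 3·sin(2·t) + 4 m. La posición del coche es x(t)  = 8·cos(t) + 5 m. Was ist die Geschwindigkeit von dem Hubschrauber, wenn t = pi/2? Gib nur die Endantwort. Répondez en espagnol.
En t = pi/2, v = -6.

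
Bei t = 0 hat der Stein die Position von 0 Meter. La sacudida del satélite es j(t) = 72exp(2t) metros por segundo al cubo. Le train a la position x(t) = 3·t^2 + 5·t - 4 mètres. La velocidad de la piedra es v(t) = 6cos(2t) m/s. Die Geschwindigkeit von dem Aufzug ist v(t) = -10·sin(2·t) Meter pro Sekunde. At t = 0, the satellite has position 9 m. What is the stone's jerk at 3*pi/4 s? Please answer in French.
Nous devons dériver notre équation de la vitesse v(t) = 6·cos(2·t) 2 fois. La dérivée de la vitesse donne l'accélération: a(t) = -12·sin(2·t). En dérivant l'accélération, nous obtenons le jerk: j(t) = -24·cos(2·t). En utilisant j(t) = -24·cos(2·t) et en substituant t = 3*pi/4, nous trouvons j = 0.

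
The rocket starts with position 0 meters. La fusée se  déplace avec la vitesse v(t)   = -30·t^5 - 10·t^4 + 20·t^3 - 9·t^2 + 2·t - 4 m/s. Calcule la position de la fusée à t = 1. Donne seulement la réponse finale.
À t = 1, x = -8.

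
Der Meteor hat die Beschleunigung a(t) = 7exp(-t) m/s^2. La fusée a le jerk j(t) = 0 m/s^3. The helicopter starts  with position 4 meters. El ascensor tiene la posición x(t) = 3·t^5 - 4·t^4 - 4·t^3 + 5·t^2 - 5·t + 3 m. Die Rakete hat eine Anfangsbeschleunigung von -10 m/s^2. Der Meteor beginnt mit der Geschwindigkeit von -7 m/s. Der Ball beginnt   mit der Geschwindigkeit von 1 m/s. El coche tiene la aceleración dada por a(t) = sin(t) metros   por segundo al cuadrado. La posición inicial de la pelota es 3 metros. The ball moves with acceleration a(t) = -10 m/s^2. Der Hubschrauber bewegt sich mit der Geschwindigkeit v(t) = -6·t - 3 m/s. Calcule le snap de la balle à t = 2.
Pour résoudre ceci, nous devons prendre 2 dérivées de notre équation de l'accélération a(t) = -10. En prenant d/dt de a(t), nous trouvons j(t) = 0. En dérivant le jerk, nous obtenons le snap: s(t) = 0. De l'équation du snap s(t) = 0, nous substituons t = 2 pour obtenir s = 0.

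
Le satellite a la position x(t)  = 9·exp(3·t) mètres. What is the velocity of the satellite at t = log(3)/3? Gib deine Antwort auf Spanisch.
Partiendo de la posición x(t) = 9·exp(3·t), tomamos 1 derivada. La derivada de la posición da la velocidad: v(t) = 27·exp(3·t). Usando v(t) = 27·exp(3·t) y sustituyendo t = log(3)/3, encontramos v = 81.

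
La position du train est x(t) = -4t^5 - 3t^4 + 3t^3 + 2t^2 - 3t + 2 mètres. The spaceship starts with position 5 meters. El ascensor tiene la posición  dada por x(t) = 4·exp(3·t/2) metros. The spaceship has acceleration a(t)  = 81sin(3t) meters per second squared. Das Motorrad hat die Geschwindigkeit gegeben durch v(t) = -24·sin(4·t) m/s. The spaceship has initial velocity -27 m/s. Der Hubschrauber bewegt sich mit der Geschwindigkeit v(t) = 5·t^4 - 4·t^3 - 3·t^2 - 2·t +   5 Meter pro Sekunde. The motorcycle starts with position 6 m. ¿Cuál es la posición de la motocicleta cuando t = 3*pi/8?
Para resolver esto, necesitamos tomar 1 integral de nuestra ecuación de la velocidad v(t) = -24·sin(4·t). Integrando la velocidad y usando la condición inicial x(0) = 6, obtenemos x(t) = 6·cos(4·t). Tenemos la posición x(t) = 6·cos(4·t). Sustituyendo t = 3*pi/8: x(3*pi/8) = 0.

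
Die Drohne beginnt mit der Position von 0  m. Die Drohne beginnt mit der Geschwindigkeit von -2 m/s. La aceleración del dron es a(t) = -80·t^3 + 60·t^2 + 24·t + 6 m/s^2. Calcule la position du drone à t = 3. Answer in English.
To solve this, we need to take 2 antiderivatives of our acceleration equation a(t) = -80·t^3 + 60·t^2 + 24·t + 6. Taking ∫a(t)dt and applying v(0) = -2, we find v(t) = -20·t^4 + 20·t^3 + 12·t^2 + 6·t - 2. Integrating velocity and using the initial condition x(0) = 0, we get x(t) = -4·t^5 + 5·t^4 + 4·t^3 + 3·t^2 - 2·t. We have position x(t) = -4·t^5 + 5·t^4 + 4·t^3 + 3·t^2 - 2·t. Substituting t = 3: x(3) = -438.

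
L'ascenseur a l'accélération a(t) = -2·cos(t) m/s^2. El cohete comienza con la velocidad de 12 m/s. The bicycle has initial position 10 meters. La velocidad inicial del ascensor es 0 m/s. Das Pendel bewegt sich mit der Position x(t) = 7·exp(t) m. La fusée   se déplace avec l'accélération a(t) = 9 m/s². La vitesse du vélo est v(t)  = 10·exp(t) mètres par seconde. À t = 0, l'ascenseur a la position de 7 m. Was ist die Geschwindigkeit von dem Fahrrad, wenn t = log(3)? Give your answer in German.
Mit v(t) = 10·exp(t) und Einsetzen von t = log(3), finden wir v = 30.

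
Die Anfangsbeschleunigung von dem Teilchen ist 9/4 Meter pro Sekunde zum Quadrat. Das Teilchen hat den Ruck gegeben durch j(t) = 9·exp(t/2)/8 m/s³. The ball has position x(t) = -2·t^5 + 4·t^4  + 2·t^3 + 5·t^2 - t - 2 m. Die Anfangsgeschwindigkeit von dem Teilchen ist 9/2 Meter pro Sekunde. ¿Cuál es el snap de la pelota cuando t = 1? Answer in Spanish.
Debemos derivar nuestra ecuación de la posición x(t) = -2·t^5 + 4·t^4 + 2·t^3 + 5·t^2 - t - 2 4 veces. Derivando la posición, obtenemos la velocidad: v(t) = -10·t^4 + 16·t^3 + 6·t^2 + 10·t - 1. Tomando d/dt de v(t), encontramos a(t) = -40·t^3 + 48·t^2 + 12·t + 10. Tomando d/dt de a(t), encontramos j(t) = -120·t^2 + 96·t + 12. Derivando la sacudida, obtenemos el snap: s(t) = 96 - 240·t. Usando s(t) = 96 - 240·t y sustituyendo t = 1, encontramos s = -144.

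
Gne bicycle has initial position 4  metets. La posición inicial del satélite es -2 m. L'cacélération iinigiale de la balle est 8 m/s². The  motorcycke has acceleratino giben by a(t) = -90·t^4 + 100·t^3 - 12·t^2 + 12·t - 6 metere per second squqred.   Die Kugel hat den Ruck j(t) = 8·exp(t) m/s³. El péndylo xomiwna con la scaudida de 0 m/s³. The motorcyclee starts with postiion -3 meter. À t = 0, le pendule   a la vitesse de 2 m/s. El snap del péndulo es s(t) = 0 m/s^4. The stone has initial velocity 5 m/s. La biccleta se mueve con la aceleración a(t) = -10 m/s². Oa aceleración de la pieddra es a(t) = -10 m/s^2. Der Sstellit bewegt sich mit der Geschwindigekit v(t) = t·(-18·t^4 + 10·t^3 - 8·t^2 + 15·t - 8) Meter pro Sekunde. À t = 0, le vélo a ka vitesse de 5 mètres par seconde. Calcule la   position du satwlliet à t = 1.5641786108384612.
Pour résoudre ceci, nous devons prendre 1 intégrale de notre équation de la vitesse v(t) = t·(-18·t^4 + 10·t^3 - 8·t^2 + 15·t - 8). La primitive de la vitesse est la position. En utilisant x(0) = -2, nous obtenons x(t) = -3·t^6 + 2·t^5 - 2·t^4 + 5·t^3 - 4·t^2 - 2. Nous avons la position x(t) = -3·t^6 + 2·t^5 - 2·t^4 + 5·t^3 - 4·t^2 - 2. En substituant t = 1.5641786108384612: x(1.5641786108384612) = -29.8350145633620.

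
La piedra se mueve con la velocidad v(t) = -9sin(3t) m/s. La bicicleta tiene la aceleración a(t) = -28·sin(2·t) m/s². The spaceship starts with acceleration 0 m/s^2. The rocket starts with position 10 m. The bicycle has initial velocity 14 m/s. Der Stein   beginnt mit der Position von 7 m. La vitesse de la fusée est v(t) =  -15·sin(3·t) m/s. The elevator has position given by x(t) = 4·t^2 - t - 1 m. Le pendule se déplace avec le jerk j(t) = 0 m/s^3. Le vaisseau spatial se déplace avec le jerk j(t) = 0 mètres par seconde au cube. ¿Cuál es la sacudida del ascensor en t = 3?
Debemos derivar nuestra ecuación de la posición x(t) = 4·t^2 - t - 1 3 veces. La derivada de la posición da la velocidad: v(t) = 8·t - 1. Derivando la velocidad, obtenemos la aceleración: a(t) = 8. Derivando la aceleración, obtenemos la sacudida: j(t) = 0. Usando j(t) = 0 y sustituyendo t = 3, encontramos j = 0.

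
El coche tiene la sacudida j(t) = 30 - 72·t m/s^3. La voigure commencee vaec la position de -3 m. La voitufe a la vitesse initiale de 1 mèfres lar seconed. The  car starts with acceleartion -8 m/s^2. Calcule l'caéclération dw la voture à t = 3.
Pour résoudre ceci, nous devons prendre 1 intégrale de notre équation du jerk j(t) = 30 - 72·t. En intégrant le jerk et en utilisant la condition initiale a(0) = -8, nous obtenons a(t) = -36·t^2 + 30·t - 8. Nous avons l'accélération a(t) = -36·t^2 + 30·t - 8. En substituant t = 3: a(3) = -242.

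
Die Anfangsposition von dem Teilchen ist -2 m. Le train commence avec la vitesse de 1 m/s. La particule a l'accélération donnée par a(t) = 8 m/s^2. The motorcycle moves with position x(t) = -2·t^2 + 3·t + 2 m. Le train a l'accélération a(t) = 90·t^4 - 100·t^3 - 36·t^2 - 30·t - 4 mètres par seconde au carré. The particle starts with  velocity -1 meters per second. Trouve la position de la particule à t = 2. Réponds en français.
Nous devons intégrer notre équation de l'accélération a(t) = 8 2 fois. La primitive de l'accélération est la vitesse. En utilisant v(0) = -1, nous obtenons v(t) = 8·t - 1. En prenant ∫v(t)dt et en appliquant x(0) = -2, nous trouvons x(t) = 4·t^2 - t - 2. De l'équation de la position x(t) = 4·t^2 - t - 2, nous substituons t = 2 pour obtenir x = 12.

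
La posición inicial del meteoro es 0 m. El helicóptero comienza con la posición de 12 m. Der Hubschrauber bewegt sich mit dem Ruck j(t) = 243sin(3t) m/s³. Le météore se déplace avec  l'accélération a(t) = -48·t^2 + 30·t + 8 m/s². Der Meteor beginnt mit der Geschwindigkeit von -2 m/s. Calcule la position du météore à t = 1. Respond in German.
Ausgehend von der Beschleunigung a(t) = -48·t^2 + 30·t + 8, nehmen wir 2 Integrale. Mit ∫a(t)dt und Anwendung von v(0) = -2, finden wir v(t) = -16·t^3 + 15·t^2 + 8·t - 2. Durch Integration von der Geschwindigkeit und Verwendung der Anfangsbedingung x(0) = 0, erhalten wir x(t) = -4·t^4 + 5·t^3 + 4·t^2 - 2·t. Wir haben die Position x(t) = -4·t^4 + 5·t^3 + 4·t^2 - 2·t. Durch Einsetzen von t = 1: x(1) = 3.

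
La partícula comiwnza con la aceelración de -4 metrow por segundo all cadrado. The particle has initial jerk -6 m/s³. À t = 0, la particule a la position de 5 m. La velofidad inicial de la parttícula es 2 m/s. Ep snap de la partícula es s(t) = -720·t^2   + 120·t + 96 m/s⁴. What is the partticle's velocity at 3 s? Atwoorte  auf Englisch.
To solve this, we need to take 3 antiderivatives of our snap equation s(t) = -720·t^2 + 120·t + 96. The antiderivative of snap, with j(0) = -6, gives jerk: j(t) = -240·t^3 + 60·t^2 + 96·t - 6. The integral of jerk, with a(0) = -4, gives acceleration: a(t) = -60·t^4 + 20·t^3 + 48·t^2 - 6·t - 4. Integrating acceleration and using the initial condition v(0) = 2, we get v(t) = -12·t^5 + 5·t^4 + 16·t^3 - 3·t^2 - 4·t + 2. From the given velocity equation v(t) = -12·t^5 + 5·t^4 + 16·t^3 - 3·t^2 - 4·t + 2, we substitute t = 3 to get v = -2116.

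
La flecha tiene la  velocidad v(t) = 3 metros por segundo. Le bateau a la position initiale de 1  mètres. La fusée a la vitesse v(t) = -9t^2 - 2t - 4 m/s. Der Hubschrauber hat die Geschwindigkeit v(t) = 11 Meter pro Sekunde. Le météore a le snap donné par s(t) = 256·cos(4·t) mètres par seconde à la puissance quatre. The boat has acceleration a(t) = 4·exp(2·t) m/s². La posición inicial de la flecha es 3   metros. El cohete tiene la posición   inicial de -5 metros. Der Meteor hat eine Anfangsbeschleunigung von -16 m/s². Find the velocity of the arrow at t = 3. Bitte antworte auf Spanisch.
De la ecuación de la velocidad v(t) = 3, sustituimos t = 3 para obtener v = 3.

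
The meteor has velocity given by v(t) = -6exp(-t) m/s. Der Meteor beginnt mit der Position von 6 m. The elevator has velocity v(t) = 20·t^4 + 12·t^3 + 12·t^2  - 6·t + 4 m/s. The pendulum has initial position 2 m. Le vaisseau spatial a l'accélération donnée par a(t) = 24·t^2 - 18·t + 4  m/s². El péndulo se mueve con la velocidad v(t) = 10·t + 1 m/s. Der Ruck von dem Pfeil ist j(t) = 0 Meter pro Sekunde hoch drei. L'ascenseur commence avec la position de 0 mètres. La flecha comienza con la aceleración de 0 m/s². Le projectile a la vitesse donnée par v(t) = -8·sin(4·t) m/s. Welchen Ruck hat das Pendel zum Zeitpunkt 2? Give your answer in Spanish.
Para resolver esto, necesitamos tomar 2 derivadas de nuestra ecuación de la velocidad v(t) = 10·t + 1. La derivada de la velocidad da la aceleración: a(t) = 10. Derivando la aceleración, obtenemos la sacudida: j(t) = 0. Usando j(t) = 0 y sustituyendo t = 2, encontramos j = 0.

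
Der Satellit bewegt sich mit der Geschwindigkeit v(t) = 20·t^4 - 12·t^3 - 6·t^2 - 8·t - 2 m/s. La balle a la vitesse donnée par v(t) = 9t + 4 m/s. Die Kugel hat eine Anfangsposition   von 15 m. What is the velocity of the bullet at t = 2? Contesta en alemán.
Mit v(t) = 9·t + 4 und Einsetzen von t = 2, finden wir v = 22.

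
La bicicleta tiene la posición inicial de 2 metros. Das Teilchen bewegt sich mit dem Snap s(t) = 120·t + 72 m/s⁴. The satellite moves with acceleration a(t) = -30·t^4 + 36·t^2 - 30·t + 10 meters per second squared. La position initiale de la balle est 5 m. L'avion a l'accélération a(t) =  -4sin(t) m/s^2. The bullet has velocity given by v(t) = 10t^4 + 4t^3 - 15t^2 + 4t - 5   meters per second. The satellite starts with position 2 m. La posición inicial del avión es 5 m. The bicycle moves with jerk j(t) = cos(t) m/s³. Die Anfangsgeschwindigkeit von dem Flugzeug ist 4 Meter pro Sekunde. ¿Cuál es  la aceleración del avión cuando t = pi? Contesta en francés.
De l'équation de l'accélération a(t) = -4·sin(t), nous substituons t = pi pour obtenir a = 0.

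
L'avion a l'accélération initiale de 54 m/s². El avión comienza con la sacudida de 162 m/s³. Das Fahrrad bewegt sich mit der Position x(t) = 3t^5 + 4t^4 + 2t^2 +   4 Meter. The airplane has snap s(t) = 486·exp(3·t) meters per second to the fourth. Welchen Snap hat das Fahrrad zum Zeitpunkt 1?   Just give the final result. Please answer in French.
La réponse est 456.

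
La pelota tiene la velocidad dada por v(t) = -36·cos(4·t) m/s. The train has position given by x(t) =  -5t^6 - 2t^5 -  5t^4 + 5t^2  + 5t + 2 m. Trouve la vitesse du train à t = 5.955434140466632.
Pour résoudre ceci, nous devons prendre 1 dérivée de notre équation de la position x(t) = -5·t^6 - 2·t^5 - 5·t^4 + 5·t^2 + 5·t + 2. En prenant d/dt de x(t), nous trouvons v(t) = -30·t^5 - 10·t^4 - 20·t^3 + 10·t + 5. Nous avons la vitesse v(t) = -30·t^5 - 10·t^4 - 20·t^3 + 10·t + 5. En substituant t = 5.955434140466632: v(5.955434140466632) = -241483.261231457.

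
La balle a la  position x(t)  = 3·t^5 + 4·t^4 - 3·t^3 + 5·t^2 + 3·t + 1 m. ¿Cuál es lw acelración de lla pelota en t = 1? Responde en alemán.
Um dies zu lösen, müssen wir 2 Ableitungen unserer Gleichung für die Position x(t) = 3·t^5 + 4·t^4 - 3·t^3 + 5·t^2 + 3·t + 1 nehmen. Durch Ableiten von der Position erhalten wir die Geschwindigkeit: v(t) = 15·t^4 + 16·t^3 - 9·t^2 + 10·t + 3. Durch Ableiten von der Geschwindigkeit erhalten wir die Beschleunigung: a(t) = 60·t^3 + 48·t^2 - 18·t + 10. Wir haben die Beschleunigung a(t) = 60·t^3 + 48·t^2 - 18·t + 10. Durch Einsetzen von t = 1: a(1) = 100.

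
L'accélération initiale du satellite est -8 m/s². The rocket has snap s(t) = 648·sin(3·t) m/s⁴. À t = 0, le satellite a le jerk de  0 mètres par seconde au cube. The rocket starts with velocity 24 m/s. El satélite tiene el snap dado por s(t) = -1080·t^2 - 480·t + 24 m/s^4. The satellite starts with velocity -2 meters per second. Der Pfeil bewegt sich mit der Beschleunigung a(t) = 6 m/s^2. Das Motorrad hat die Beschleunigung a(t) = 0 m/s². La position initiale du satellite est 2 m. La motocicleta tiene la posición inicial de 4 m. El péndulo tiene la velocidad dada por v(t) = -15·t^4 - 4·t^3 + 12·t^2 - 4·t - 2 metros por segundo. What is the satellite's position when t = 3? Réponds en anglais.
Starting from snap s(t) = -1080·t^2 - 480·t + 24, we take 4 integrals. The integral of snap, with j(0) = 0, gives jerk: j(t) = 24·t·(-15·t^2 - 10·t + 1). Finding the antiderivative of j(t) and using a(0) = -8: a(t) = -90·t^4 - 80·t^3 + 12·t^2 - 8. The integral of acceleration is velocity. Using v(0) = -2, we get v(t) = -18·t^5 - 20·t^4 + 4·t^3 - 8·t - 2. Taking ∫v(t)dt and applying x(0) = 2, we find x(t) = -3·t^6 - 4·t^5 + t^4 - 4·t^2 - 2·t + 2. We have position x(t) = -3·t^6 - 4·t^5 + t^4 - 4·t^2 - 2·t + 2. Substituting t = 3: x(3) = -3118.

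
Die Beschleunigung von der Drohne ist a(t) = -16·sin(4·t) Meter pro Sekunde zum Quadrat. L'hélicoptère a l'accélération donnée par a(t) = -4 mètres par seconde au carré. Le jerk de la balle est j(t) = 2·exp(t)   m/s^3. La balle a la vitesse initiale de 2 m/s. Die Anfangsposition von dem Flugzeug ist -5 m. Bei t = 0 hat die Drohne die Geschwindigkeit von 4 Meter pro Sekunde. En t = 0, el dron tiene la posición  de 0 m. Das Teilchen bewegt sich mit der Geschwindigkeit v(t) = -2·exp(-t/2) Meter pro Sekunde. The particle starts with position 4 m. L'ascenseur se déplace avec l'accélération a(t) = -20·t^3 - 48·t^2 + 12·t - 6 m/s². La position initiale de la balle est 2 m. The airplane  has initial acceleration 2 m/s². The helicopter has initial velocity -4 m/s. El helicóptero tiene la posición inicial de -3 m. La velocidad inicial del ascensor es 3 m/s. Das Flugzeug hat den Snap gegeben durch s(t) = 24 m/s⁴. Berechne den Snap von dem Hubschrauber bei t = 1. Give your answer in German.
Um dies zu lösen, müssen wir 2 Ableitungen unserer Gleichung für die Beschleunigung a(t) = -4 nehmen. Durch Ableiten von der Beschleunigung erhalten wir den Ruck: j(t) = 0. Die Ableitung von dem Ruck ergibt den Snap: s(t) = 0. Aus der Gleichung für den Snap s(t) = 0, setzen wir t = 1 ein und erhalten s = 0.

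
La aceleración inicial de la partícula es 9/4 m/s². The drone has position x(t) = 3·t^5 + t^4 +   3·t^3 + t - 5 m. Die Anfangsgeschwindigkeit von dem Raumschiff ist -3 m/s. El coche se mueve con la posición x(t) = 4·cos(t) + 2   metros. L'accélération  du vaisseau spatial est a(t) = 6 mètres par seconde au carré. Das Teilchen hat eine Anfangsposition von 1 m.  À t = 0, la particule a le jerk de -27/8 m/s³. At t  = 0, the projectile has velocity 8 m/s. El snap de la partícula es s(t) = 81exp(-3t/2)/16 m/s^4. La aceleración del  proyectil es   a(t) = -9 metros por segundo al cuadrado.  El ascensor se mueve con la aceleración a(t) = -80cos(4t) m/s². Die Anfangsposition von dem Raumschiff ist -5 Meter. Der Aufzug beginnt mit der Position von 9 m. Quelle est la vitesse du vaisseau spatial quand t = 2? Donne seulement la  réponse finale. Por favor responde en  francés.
La vitesse à t = 2 est v = 9.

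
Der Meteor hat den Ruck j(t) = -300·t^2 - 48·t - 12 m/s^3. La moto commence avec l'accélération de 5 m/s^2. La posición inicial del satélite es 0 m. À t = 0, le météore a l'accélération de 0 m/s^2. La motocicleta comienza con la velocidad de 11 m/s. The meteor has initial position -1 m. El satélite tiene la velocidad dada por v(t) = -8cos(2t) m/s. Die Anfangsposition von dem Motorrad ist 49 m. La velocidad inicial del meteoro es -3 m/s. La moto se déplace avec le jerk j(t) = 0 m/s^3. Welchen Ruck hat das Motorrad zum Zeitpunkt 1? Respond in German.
Mit j(t) = 0 und Einsetzen von t = 1, finden wir j = 0.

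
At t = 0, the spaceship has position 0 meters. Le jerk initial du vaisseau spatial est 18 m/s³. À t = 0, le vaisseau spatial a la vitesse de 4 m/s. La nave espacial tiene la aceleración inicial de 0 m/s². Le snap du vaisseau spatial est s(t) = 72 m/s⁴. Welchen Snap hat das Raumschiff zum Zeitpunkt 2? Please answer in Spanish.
Usando s(t) = 72 y sustituyendo t = 2, encontramos s = 72.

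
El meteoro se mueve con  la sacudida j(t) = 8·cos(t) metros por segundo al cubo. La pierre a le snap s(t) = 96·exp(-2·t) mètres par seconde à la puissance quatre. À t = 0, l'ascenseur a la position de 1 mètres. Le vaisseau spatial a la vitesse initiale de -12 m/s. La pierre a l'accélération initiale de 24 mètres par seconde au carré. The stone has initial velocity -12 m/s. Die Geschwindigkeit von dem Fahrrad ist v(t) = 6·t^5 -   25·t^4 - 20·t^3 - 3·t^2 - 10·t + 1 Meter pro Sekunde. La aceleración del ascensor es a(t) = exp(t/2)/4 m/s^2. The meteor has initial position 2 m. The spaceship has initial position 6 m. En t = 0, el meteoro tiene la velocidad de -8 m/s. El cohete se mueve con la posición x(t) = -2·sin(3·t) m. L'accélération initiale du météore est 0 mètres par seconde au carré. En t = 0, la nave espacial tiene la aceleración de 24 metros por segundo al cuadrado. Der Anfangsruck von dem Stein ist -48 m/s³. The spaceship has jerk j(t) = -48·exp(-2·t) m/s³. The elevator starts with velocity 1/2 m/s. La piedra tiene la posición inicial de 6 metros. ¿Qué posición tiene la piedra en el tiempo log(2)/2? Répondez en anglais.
We need to integrate our snap equation s(t) = 96·exp(-2·t) 4 times. The antiderivative of snap, with j(0) = -48, gives jerk: j(t) = -48·exp(-2·t). Taking ∫j(t)dt and applying a(0) = 24, we find a(t) = 24·exp(-2·t). The integral of acceleration is velocity. Using v(0) = -12, we get v(t) = -12·exp(-2·t). The antiderivative of velocity, with x(0) = 6, gives position: x(t) = 6·exp(-2·t). From the given position equation x(t) = 6·exp(-2·t), we substitute t = log(2)/2 to get x = 3.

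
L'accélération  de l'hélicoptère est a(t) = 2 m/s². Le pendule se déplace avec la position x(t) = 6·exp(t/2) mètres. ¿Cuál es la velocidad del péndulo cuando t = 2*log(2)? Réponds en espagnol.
Debemos derivar nuestra ecuación de la posición x(t) = 6·exp(t/2) 1 vez. Tomando d/dt de x(t), encontramos v(t) = 3·exp(t/2). Usando v(t) = 3·exp(t/2) y sustituyendo t = 2*log(2), encontramos v = 6.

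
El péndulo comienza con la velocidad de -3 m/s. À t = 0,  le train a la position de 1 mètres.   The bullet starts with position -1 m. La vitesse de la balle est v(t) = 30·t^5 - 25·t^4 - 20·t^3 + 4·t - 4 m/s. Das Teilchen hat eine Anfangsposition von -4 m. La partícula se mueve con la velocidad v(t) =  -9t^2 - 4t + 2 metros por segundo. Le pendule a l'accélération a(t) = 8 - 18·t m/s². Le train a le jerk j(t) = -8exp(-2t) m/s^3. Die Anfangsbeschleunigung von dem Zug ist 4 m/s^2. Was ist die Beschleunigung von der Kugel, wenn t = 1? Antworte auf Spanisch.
Partiendo de la velocidad v(t) = 30·t^5 - 25·t^4 - 20·t^3 + 4·t - 4, tomamos 1 derivada. Derivando la velocidad, obtenemos la aceleración: a(t) = 150·t^4 - 100·t^3 - 60·t^2 + 4. De la ecuación de la aceleración a(t) = 150·t^4 - 100·t^3 - 60·t^2 + 4, sustituimos t = 1 para obtener a = -6.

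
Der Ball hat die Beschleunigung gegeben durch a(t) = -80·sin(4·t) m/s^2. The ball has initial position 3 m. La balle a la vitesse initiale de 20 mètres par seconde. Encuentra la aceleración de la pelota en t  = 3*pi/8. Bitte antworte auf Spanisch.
De la ecuación de la aceleración a(t) = -80·sin(4·t), sustituimos t = 3*pi/8 para obtener a = 80.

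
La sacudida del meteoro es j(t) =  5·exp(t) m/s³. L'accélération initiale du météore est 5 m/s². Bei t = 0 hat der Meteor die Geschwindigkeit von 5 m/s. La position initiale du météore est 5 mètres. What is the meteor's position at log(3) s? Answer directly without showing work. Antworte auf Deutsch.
x(log(3)) = 15.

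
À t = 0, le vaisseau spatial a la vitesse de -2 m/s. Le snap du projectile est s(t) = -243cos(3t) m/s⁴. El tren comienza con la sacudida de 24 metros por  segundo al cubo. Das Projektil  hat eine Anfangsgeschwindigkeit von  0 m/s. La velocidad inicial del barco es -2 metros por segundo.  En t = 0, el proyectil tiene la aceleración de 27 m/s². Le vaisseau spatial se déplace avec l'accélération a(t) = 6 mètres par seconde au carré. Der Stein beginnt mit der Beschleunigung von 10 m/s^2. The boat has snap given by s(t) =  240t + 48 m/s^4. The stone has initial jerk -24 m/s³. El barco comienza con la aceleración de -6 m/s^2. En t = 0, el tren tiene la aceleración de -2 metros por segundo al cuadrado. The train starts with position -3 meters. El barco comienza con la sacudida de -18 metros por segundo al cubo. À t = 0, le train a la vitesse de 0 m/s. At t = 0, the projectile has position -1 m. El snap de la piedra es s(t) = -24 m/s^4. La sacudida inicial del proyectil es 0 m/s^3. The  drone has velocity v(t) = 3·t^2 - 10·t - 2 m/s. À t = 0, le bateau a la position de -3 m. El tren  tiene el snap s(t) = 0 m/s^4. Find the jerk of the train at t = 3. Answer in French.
Nous devons intégrer notre équation du snap s(t) = 0 1 fois. En intégrant le snap et en utilisant la condition initiale j(0) = 24, nous obtenons j(t) = 24. Nous avons le jerk j(t) = 24. En substituant t = 3: j(3) = 24.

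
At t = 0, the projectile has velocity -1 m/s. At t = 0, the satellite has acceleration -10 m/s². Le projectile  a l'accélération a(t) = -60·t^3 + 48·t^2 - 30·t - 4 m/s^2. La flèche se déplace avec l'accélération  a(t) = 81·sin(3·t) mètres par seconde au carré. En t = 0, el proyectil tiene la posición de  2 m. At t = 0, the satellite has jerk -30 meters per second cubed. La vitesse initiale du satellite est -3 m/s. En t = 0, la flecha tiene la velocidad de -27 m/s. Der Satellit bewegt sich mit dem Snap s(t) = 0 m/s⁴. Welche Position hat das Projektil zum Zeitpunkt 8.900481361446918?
Um dies zu lösen, müssen wir 2 Stammfunktionen unserer Gleichung für die Beschleunigung a(t) = -60·t^3 + 48·t^2 - 30·t - 4 finden. Mit ∫a(t)dt und Anwendung von v(0) = -1, finden wir v(t) = -15·t^4 + 16·t^3 - 15·t^2 - 4·t - 1. Das Integral von der Geschwindigkeit ist die Position. Mit x(0) = 2 erhalten wir x(t) = -3·t^5 + 4·t^4 - 5·t^3 - 2·t^2 - t + 2. Aus der Gleichung für die Position x(t) = -3·t^5 + 4·t^4 - 5·t^3 - 2·t^2 - t + 2, setzen wir t = 8.900481361446918 ein und erhalten x = -146155.519134517.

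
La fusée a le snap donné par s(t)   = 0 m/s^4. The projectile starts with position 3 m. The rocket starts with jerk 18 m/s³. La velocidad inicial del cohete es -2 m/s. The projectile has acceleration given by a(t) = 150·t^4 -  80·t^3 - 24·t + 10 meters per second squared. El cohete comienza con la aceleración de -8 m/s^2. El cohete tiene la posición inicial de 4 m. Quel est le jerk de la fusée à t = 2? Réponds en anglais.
To find the answer, we compute 1 integral of s(t) = 0. Taking ∫s(t)dt and applying j(0) = 18, we find j(t) = 18. Using j(t) = 18 and substituting t = 2, we find j = 18.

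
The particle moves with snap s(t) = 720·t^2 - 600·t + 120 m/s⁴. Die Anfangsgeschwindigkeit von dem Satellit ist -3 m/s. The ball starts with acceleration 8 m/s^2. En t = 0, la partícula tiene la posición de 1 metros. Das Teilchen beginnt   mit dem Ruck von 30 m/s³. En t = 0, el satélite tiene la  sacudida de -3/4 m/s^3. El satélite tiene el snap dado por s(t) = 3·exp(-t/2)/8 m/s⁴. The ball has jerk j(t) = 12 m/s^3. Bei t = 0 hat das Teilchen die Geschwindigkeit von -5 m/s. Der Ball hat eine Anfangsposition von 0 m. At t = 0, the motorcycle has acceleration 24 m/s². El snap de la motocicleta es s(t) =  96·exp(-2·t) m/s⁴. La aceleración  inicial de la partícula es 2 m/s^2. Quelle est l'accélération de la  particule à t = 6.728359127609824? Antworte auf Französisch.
En partant du snap s(t) = 720·t^2 - 600·t + 120, nous prenons 2 primitives. La primitive du snap est le jerk. En utilisant j(0) = 30, nous obtenons j(t) = 240·t^3 - 300·t^2 + 120·t + 30. En intégrant le jerk et en utilisant la condition initiale a(0) = 2, nous obtenons a(t) = 60·t^4 - 100·t^3 + 60·t^2 + 30·t + 2. De l'équation de l'accélération a(t) = 60·t^4 - 100·t^3 + 60·t^2 + 30·t + 2, nous substituons t = 6.728359127609824 pour obtenir a = 95427.0784586352.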